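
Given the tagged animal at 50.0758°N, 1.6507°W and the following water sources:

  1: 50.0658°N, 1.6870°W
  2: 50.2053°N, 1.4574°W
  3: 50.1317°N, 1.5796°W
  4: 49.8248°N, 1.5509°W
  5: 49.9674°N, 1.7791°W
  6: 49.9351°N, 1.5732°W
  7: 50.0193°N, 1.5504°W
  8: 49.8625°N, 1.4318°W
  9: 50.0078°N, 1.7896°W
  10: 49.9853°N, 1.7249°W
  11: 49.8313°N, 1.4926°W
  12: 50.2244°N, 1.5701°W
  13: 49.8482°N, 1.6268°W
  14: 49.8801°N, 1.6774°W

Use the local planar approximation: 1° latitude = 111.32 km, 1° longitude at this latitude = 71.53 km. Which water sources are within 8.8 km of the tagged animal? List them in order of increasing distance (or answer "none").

Distances from 50.0758°N, 1.6507°W:
1: √((-0.0100·111.32)² + (-0.0363·71.53)²) = √(1.239214 + 6.742015) = 2.8251 km
2: √((0.1295·111.32)² + (0.1933·71.53)²) = √(207.819326 + 191.178988) = 19.9749 km
3: √((0.0559·111.32)² + (0.0711·71.53)²) = √(38.723090 + 25.865189) = 8.0367 km
4: √((-0.2510·111.32)² + (0.0998·71.53)²) = √(780.717363 + 50.960952) = 28.8388 km
5: √((-0.1084·111.32)² + (-0.1284·71.53)²) = √(145.614613 + 84.354159) = 15.1647 km
6: √((-0.1407·111.32)² + (0.0775·71.53)²) = √(245.320923 + 30.731224) = 16.6148 km
7: √((-0.0565·111.32)² + (0.1003·71.53)²) = √(39.558817 + 51.472862) = 9.5411 km
8: √((-0.2133·111.32)² + (0.2189·71.53)²) = √(563.803940 + 245.170365) = 28.4425 km
9: √((-0.0680·111.32)² + (-0.1389·71.53)²) = √(57.301266 + 98.714498) = 12.4906 km
10: √((-0.0905·111.32)² + (-0.0742·71.53)²) = √(101.494744 + 28.169832) = 11.3870 km
11: √((-0.2445·111.32)² + (0.1581·71.53)²) = √(740.805371 + 127.891061) = 29.4737 km
12: √((0.1486·111.32)² + (0.0806·71.53)²) = √(273.642793 + 33.238892) = 17.5180 km
13: √((-0.2276·111.32)² + (0.0239·71.53)²) = √(641.934786 + 2.922619) = 25.3940 km
14: √((-0.1957·111.32)² + (-0.0267·71.53)²) = √(474.600342 + 3.647531) = 21.8689 km
Threshold 8.8 km: 1 (2.8251 km), 3 (8.0367 km) are within range.

1, 3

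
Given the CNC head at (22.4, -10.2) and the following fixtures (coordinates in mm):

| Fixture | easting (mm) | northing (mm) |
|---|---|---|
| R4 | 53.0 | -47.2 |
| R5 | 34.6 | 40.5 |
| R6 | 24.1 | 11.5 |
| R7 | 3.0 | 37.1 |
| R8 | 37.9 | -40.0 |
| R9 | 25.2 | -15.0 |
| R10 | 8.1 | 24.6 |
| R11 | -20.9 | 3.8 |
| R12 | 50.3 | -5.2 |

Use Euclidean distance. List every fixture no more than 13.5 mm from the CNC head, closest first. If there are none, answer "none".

Distances from (22.4, -10.2):
R4: 48.0 mm
R5: 52.1 mm
R6: 21.8 mm
R7: 51.1 mm
R8: 33.6 mm
R9: 5.6 mm
R10: 37.6 mm
R11: 45.5 mm
R12: 28.3 mm
Threshold 13.5 mm: R9 (5.6 mm) is within range.

R9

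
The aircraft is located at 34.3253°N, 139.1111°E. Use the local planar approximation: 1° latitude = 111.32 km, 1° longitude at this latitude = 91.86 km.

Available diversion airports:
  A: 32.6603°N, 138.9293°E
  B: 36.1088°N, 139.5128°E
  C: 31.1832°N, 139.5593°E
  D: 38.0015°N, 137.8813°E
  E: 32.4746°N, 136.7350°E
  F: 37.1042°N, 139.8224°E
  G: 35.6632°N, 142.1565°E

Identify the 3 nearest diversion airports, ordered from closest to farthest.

A, B, E

Distances from 34.3253°N, 139.1111°E:
A: 186.0986 km
B: 201.9392 km
C: 352.1933 km
D: 424.5410 km
E: 300.1422 km
F: 316.1724 km
G: 316.9258 km
Sorted: A (186.0986 km) < B (201.9392 km) < E (300.1422 km) < F (316.1724 km) < G (316.9258 km) < …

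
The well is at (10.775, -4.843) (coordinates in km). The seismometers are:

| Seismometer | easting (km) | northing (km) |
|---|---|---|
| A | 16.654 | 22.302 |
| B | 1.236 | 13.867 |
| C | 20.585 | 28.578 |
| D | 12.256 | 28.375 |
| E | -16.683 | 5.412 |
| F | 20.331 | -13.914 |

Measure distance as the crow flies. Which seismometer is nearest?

Distances from (10.775, -4.843):
A: 27.774 km
B: 21.001 km
C: 34.831 km
D: 33.251 km
E: 29.311 km
F: 13.176 km
Minimum: F at 13.176 km.

F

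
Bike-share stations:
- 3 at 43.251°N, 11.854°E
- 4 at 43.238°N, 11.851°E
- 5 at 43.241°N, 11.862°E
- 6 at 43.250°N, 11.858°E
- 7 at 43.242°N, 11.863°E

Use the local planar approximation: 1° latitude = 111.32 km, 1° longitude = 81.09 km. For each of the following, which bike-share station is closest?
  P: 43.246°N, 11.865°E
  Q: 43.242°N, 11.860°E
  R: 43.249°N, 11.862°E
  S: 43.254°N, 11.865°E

P→7; Q→5; R→6; S→6

P at 43.246°N, 11.865°E:
  3: 1.051404 km
  4: 1.442883 km
  5: 0.607440 km
  6: 0.721442 km
  7: 0.473895 km
  → nearest: 7 (0.473895 km)
Q at 43.242°N, 11.860°E:
  3: 1.113770 km
  4: 0.854925 km
  5: 0.196709 km
  6: 0.905207 km
  7: 0.243270 km
  → nearest: 5 (0.196709 km)
R at 43.249°N, 11.862°E:
  3: 0.685862 km
  4: 1.514957 km
  5: 0.890560 km
  6: 0.342931 km
  7: 0.783448 km
  → nearest: 6 (0.342931 km)
S at 43.254°N, 11.865°E:
  3: 0.952458 km
  4: 2.112156 km
  5: 1.467465 km
  6: 0.721442 km
  7: 1.345649 km
  → nearest: 6 (0.721442 km)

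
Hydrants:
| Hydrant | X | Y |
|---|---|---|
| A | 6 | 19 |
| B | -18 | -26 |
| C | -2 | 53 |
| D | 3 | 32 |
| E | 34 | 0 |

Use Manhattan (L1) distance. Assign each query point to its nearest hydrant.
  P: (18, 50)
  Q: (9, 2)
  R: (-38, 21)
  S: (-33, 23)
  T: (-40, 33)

P at (18, 50):
  A: |-12| + |-31| = 12 + 31 = 43
  B: |-36| + |-76| = 36 + 76 = 112
  C: |-20| + |3| = 20 + 3 = 23
  D: |-15| + |-18| = 15 + 18 = 33
  E: |16| + |-50| = 16 + 50 = 66
  → nearest: C (23)
Q at (9, 2):
  A: |-3| + |17| = 3 + 17 = 20
  B: |-27| + |-28| = 27 + 28 = 55
  C: |-11| + |51| = 11 + 51 = 62
  D: |-6| + |30| = 6 + 30 = 36
  E: |25| + |-2| = 25 + 2 = 27
  → nearest: A (20)
R at (-38, 21):
  A: |44| + |-2| = 44 + 2 = 46
  B: |20| + |-47| = 20 + 47 = 67
  C: |36| + |32| = 36 + 32 = 68
  D: |41| + |11| = 41 + 11 = 52
  E: |72| + |-21| = 72 + 21 = 93
  → nearest: A (46)
S at (-33, 23):
  A: |39| + |-4| = 39 + 4 = 43
  B: |15| + |-49| = 15 + 49 = 64
  C: |31| + |30| = 31 + 30 = 61
  D: |36| + |9| = 36 + 9 = 45
  E: |67| + |-23| = 67 + 23 = 90
  → nearest: A (43)
T at (-40, 33):
  A: |46| + |-14| = 46 + 14 = 60
  B: |22| + |-59| = 22 + 59 = 81
  C: |38| + |20| = 38 + 20 = 58
  D: |43| + |-1| = 43 + 1 = 44
  E: |74| + |-33| = 74 + 33 = 107
  → nearest: D (44)

P→C; Q→A; R→A; S→A; T→D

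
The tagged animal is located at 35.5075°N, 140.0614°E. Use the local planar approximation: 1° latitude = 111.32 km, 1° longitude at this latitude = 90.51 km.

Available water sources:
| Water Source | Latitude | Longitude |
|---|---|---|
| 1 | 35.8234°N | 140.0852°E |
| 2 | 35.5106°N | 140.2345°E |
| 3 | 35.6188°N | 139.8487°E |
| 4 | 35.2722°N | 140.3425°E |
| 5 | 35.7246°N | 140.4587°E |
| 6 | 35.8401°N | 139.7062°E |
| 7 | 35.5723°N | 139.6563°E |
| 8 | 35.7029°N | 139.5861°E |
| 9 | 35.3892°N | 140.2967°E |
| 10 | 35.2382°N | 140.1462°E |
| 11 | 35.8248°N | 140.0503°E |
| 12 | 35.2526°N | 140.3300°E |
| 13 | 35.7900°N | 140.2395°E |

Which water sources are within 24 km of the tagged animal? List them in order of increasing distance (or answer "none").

2, 3

Distances from 35.5075°N, 140.0614°E:
1: 35.2319 km
2: 15.6711 km
3: 22.8939 km
4: 36.5160 km
5: 43.3263 km
6: 49.0349 km
7: 37.3685 km
8: 48.2060 km
9: 25.0397 km
10: 30.9454 km
11: 35.3361 km
12: 37.3656 km
13: 35.3386 km
Threshold 24 km: 2 (15.6711 km), 3 (22.8939 km) are within range.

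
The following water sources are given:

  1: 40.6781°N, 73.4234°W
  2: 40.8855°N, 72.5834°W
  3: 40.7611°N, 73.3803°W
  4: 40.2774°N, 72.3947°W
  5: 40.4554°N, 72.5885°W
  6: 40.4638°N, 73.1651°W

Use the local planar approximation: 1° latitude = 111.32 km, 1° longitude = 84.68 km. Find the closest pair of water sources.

Pairwise distances:
1–2: 74.7843 km
1–3: 9.9343 km
1–4: 97.8667 km
1–5: 74.9199 km
1–6: 32.3655 km
2–3: 68.8878 km
2–4: 69.5541 km
2–5: 47.8807 km
2–6: 68.0448 km
3–4: 99.3228 km
3–5: 75.1913 km
3–6: 37.7808 km
4–5: 25.7284 km
4–6: 68.4580 km
5–6: 48.8354 km
Closest pair: 1–3 at 9.9343 km.

1 and 3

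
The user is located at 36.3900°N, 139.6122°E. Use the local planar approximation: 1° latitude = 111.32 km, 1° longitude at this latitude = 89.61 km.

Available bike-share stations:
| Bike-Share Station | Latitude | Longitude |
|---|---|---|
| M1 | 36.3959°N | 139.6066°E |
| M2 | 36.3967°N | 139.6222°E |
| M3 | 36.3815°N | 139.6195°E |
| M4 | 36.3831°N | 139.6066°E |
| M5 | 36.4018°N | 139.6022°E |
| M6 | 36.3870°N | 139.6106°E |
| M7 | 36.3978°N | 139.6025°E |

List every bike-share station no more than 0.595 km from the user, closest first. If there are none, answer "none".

M6

Distances from 36.3900°N, 139.6122°E:
M1: 0.8266 km
M2: 1.1659 km
M3: 1.1503 km
M4: 0.9175 km
M5: 1.5901 km
M6: 0.3634 km
M7: 1.2286 km
Threshold 0.595 km: M6 (0.3634 km) is within range.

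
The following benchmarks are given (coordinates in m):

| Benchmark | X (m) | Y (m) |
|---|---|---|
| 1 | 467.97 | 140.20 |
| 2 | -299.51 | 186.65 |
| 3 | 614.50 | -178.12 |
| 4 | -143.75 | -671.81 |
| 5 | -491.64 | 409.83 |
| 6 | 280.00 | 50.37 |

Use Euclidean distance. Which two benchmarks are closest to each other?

Pairwise distances:
1–6: √((-187.97)² + (-89.83)²) = √(35332.7209 + 8069.4289) = 208.33 m
2–5: √((-192.13)² + (223.18)²) = √(36913.9369 + 49809.3124) = 294.49 m
1–3: √((146.53)² + (-318.32)²) = √(21471.0409 + 101327.6224) = 350.43 m
3–6: √((-334.50)² + (228.49)²) = √(111890.2500 + 52207.6801) = 405.09 m
2–6: √((579.51)² + (-136.28)²) = √(335831.8401 + 18572.2384) = 595.32 m
1–2: √((-767.48)² + (46.45)²) = √(589025.5504 + 2157.6025) = 768.88 m
4–6: √((423.75)² + (722.18)²) = √(179564.0625 + 521543.9524) = 837.32 m
5–6: √((771.64)² + (-359.46)²) = √(595428.2896 + 129211.4916) = 851.26 m
2–4: √((155.76)² + (-858.46)²) = √(24261.1776 + 736953.5716) = 872.48 m
3–4: √((-758.25)² + (-493.69)²) = √(574943.0625 + 243729.8161) = 904.81 m
2–3: √((914.01)² + (-364.77)²) = √(835414.2801 + 133057.1529) = 984.11 m
1–5: √((-959.61)² + (269.63)²) = √(920851.3521 + 72700.3369) = 996.77 m
1–4: √((-611.72)² + (-812.01)²) = √(374201.3584 + 659360.2401) = 1016.64 m
4–5: √((-347.89)² + (1081.64)²) = √(121027.4521 + 1169945.0896) = 1136.21 m
3–5: √((-1106.14)² + (587.95)²) = √(1223545.6996 + 345685.2025) = 1252.69 m
Closest pair: 1–6 at 208.33 m.

1 and 6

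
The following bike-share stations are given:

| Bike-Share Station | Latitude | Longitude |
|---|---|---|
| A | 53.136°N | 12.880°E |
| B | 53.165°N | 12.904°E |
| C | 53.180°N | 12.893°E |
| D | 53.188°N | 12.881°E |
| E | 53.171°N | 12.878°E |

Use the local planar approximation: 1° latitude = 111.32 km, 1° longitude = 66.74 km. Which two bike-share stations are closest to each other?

C and D

Pairwise distances:
C–D: √((0.008·111.32)² + (-0.012·66.74)²) = √(0.79310 + 0.64141) = 1.198 km
C–E: √((-0.009·111.32)² + (-0.015·66.74)²) = √(1.00376 + 1.00220) = 1.416 km
B–C: √((0.015·111.32)² + (-0.011·66.74)²) = √(2.78823 + 0.53896) = 1.824 km
B–E: √((0.006·111.32)² + (-0.026·66.74)²) = √(0.44612 + 3.01106) = 1.859 km
D–E: √((-0.017·111.32)² + (-0.003·66.74)²) = √(3.58133 + 0.04009) = 1.903 km
B–D: √((0.023·111.32)² + (-0.023·66.74)²) = √(6.55544 + 2.35629) = 2.985 km
A–B: √((0.029·111.32)² + (0.024·66.74)²) = √(10.42179 + 2.56564) = 3.604 km
A–E: √((0.035·111.32)² + (-0.002·66.74)²) = √(15.18037 + 0.01782) = 3.898 km
A–C: √((0.044·111.32)² + (0.013·66.74)²) = √(23.99119 + 0.75276) = 4.974 km
A–D: √((0.052·111.32)² + (0.001·66.74)²) = √(33.50835 + 0.00445) = 5.789 km
Closest pair: C–D at 1.198 km.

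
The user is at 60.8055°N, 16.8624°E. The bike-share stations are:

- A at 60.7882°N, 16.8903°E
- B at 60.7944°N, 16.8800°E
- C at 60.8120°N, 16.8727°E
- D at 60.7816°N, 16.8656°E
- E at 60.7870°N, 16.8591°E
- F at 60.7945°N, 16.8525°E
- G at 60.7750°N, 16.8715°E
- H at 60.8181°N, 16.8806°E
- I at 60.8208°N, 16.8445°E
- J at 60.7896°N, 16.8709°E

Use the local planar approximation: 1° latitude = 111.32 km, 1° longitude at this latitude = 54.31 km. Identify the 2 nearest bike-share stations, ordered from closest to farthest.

Distances from 60.8055°N, 16.8624°E:
A: 2.4505 km
B: 1.5622 km
C: 0.9146 km
D: 2.6662 km
E: 2.0672 km
F: 1.3374 km
G: 3.4310 km
H: 1.7159 km
I: 1.9611 km
J: 1.8292 km
Sorted: C (0.9146 km) < F (1.3374 km) < B (1.5622 km) < H (1.7159 km) < …

C, F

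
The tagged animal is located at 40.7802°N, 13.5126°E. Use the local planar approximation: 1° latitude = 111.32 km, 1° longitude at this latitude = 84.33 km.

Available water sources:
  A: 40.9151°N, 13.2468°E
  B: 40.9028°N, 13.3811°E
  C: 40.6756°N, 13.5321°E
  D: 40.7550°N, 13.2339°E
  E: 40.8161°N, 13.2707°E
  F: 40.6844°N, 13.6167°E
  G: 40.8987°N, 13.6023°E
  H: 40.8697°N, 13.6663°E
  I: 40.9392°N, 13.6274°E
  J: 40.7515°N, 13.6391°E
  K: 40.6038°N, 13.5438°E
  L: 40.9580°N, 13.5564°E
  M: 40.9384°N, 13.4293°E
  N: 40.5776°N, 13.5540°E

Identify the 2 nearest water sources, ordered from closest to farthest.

Distances from 40.7802°N, 13.5126°E:
A: √((0.1349·111.32)² + (-0.2658·84.33)²) = √(225.512331 + 502.428370) = 26.9804 km
B: √((0.1226·111.32)² + (-0.1315·84.33)²) = √(186.263318 + 122.974681) = 17.5852 km
C: √((-0.1046·111.32)² + (0.0195·84.33)²) = √(135.584413 + 2.704166) = 11.7596 km
D: √((-0.0252·111.32)² + (-0.2787·84.33)²) = √(7.869506 + 552.380245) = 23.6696 km
E: √((0.0359·111.32)² + (-0.2419·84.33)²) = √(15.971117 + 416.136622) = 20.7872 km
F: √((-0.0958·111.32)² + (0.1041·84.33)²) = √(113.730622 + 77.066504) = 13.8129 km
G: √((0.1185·111.32)² + (0.0897·84.33)²) = √(174.013562 + 57.220162) = 15.2064 km
H: √((0.0895·111.32)² + (0.1537·84.33)²) = √(99.264159 + 168.001027) = 16.3482 km
I: √((0.1590·111.32)² + (0.1148·84.33)²) = √(313.285752 + 93.723387) = 20.1745 km
J: √((-0.0287·111.32)² + (0.1265·84.33)²) = √(10.207284 + 113.800783) = 11.1359 km
K: √((-0.1764·111.32)² + (0.0312·84.33)²) = √(385.605799 + 6.922666) = 19.8123 km
L: √((0.1778·111.32)² + (0.0438·84.33)²) = √(391.750815 + 13.643080) = 20.1344 km
M: √((0.1582·111.32)² + (-0.0833·84.33)²) = √(310.141122 + 49.346256) = 18.9602 km
N: √((-0.2026·111.32)² + (0.0414·84.33)²) = √(508.657295 + 12.188910) = 22.8221 km
Sorted: J (11.1359 km) < C (11.7596 km) < F (13.8129 km) < G (15.2064 km) < …

J, C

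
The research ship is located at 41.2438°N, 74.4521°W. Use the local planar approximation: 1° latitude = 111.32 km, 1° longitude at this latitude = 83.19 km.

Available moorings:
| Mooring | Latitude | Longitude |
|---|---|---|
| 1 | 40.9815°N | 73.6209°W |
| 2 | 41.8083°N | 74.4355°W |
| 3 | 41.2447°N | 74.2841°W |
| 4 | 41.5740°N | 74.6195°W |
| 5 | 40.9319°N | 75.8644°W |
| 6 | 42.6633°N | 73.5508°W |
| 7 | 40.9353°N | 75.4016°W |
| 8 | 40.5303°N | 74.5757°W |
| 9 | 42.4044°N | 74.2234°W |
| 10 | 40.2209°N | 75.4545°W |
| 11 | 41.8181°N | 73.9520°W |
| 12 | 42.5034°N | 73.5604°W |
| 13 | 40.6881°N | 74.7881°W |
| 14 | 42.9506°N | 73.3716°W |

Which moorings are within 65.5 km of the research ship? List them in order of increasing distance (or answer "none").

3, 4, 2

Distances from 41.2438°N, 74.4521°W:
1: 75.0598 km
2: 62.8553 km
3: 13.9763 km
4: 39.3074 km
5: 122.5122 km
6: 174.9051 km
7: 86.1315 km
8: 80.0896 km
9: 130.5913 km
10: 141.1384 km
11: 76.2759 km
12: 158.6317 km
13: 67.8825 km
14: 210.1904 km
Threshold 65.5 km: 3 (13.9763 km), 4 (39.3074 km), 2 (62.8553 km) are within range.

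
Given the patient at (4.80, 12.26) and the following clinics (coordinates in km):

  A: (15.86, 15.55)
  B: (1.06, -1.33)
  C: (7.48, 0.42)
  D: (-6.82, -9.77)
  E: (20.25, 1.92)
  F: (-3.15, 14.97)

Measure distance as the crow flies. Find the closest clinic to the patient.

F

Distances from (4.80, 12.26):
A: 11.54 km
B: 14.10 km
C: 12.14 km
D: 24.91 km
E: 18.59 km
F: 8.40 km
Minimum: F at 8.40 km.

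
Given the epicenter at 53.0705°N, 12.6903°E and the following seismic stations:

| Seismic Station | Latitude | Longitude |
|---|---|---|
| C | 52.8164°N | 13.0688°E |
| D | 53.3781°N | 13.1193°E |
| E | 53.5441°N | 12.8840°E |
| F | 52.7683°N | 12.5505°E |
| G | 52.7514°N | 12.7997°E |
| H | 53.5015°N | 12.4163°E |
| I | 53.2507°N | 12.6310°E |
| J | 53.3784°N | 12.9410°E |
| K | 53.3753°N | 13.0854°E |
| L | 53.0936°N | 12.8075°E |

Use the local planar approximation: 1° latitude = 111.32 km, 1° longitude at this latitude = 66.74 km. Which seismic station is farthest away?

E

Distances from 53.0705°N, 12.6903°E:
C: √((-0.2541·111.32)² + (0.3785·66.74)²) = √(800.121104 + 638.122668) = 37.9242 km
D: √((0.3076·111.32)² + (0.4290·66.74)²) = √(1172.516755 + 819.760502) = 44.6349 km
E: √((0.4736·111.32)² + (0.1937·66.74)²) = √(2779.519868 + 167.121239) = 54.2830 km
F: √((-0.3022·111.32)² + (-0.1398·66.74)²) = √(1131.710422 + 87.053602) = 34.9108 km
G: √((-0.3191·111.32)² + (0.1094·66.74)²) = √(1261.827545 + 53.309799) = 36.2648 km
H: √((0.4310·111.32)² + (-0.2740·66.74)²) = √(2301.976764 + 334.405591) = 51.3457 km
I: √((0.1802·111.32)² + (-0.0593·66.74)²) = √(402.398144 + 15.663247) = 20.4465 km
J: √((0.3079·111.32)² + (0.2507·66.74)²) = √(1174.804965 + 279.950387) = 38.1413 km
K: √((0.3048·111.32)² + (0.3951·66.74)²) = √(1151.267701 + 695.322790) = 42.9720 km
L: √((0.0231·111.32)² + (0.1172·66.74)²) = √(6.612571 + 61.182558) = 8.2338 km
Maximum: E at 54.2830 km.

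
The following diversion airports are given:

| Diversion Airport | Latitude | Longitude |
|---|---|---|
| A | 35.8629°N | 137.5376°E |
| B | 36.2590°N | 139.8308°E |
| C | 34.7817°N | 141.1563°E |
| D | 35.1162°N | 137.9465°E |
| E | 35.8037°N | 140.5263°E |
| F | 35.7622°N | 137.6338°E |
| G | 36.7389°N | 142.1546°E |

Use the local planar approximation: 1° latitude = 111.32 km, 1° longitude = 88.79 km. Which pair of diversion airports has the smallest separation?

Pairwise distances:
A–B: 208.3329 km
A–C: 343.1076 km
A–D: 90.7057 km
A–E: 265.4485 km
A–F: 14.0933 km
A–G: 421.3823 km
B–C: 202.2276 km
B–D: 210.1801 km
B–E: 79.8896 km
B–F: 202.7596 km
B–G: 213.1340 km
C–D: 287.4204 km
C–E: 126.7771 km
C–F: 331.2614 km
C–G: 235.2161 km
D–E: 241.5076 km
D–F: 77.0864 km
D–G: 415.0123 km
E–F: 256.8666 km
E–G: 178.1589 km
F–G: 415.8664 km
Closest pair: A–F at 14.0933 km.

A and F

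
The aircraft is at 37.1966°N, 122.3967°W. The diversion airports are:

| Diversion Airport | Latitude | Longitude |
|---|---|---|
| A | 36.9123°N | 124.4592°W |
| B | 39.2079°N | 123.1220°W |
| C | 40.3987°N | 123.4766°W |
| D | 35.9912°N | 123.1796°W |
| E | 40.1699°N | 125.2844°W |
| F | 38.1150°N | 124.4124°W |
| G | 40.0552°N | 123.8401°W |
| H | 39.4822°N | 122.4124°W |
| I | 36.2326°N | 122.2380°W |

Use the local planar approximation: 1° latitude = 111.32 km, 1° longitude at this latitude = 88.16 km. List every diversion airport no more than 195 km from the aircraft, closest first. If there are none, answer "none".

Distances from 37.1966°N, 122.3967°W:
A: 184.5637 km
B: 232.8496 km
C: 368.9525 km
D: 150.8956 km
E: 417.5688 km
F: 205.0147 km
G: 342.7188 km
H: 254.4368 km
I: 108.2207 km
Threshold 195 km: I (108.2207 km), D (150.8956 km), A (184.5637 km) are within range.

I, D, A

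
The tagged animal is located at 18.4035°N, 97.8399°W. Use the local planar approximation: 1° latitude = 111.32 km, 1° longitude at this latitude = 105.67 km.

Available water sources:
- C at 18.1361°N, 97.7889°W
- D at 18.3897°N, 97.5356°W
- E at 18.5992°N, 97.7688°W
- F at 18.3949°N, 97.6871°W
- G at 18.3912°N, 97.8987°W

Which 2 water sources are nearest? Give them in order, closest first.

G, F

Distances from 18.4035°N, 97.8399°W:
C: 30.2509 km
D: 32.1921 km
E: 23.0445 km
F: 16.1747 km
G: 6.3625 km
Sorted: G (6.3625 km) < F (16.1747 km) < E (23.0445 km) < C (30.2509 km) < …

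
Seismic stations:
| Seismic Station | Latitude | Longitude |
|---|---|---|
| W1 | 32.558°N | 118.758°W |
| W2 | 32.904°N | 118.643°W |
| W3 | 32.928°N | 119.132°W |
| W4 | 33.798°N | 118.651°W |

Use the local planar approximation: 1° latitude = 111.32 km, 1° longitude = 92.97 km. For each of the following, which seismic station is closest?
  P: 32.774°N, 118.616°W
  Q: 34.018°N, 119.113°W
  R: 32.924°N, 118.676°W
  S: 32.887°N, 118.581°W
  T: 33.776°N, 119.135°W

P at 32.774°N, 118.616°W:
  W1: √((-0.216·111.32)² + (-0.142·92.97)²) = √(578.16780 + 174.28594) = 27.431 km
  W2: √((0.130·111.32)² + (-0.027·92.97)²) = √(209.42721 + 6.30105) = 14.688 km
  W3: √((0.154·111.32)² + (-0.516·92.97)²) = √(293.89205 + 2301.36268) = 50.944 km
  W4: √((1.024·111.32)² + (-0.035·92.97)²) = √(12994.10311 + 10.58819) = 114.038 km
  → nearest: W2 (14.688 km)
Q at 34.018°N, 119.113°W:
  W1: √((-1.460·111.32)² + (0.355·92.97)²) = √(26415.09074 + 1089.28712) = 165.844 km
  W2: √((-1.114·111.32)² + (0.470·92.97)²) = √(15378.59915 + 1909.33168) = 131.484 km
  W3: √((-1.090·111.32)² + (-0.019·92.97)²) = √(14723.10439 + 3.12027) = 121.352 km
  W4: √((-0.220·111.32)² + (0.462·92.97)²) = √(599.77969 + 1844.88633) = 49.444 km
  → nearest: W4 (49.444 km)
R at 32.924°N, 118.676°W:
  W1: √((-0.366·111.32)² + (-0.082·92.97)²) = √(1660.00183 + 58.11836) = 41.450 km
  W2: √((-0.020·111.32)² + (0.033·92.97)²) = √(4.95686 + 9.41269) = 3.791 km
  W3: √((0.004·111.32)² + (-0.456·92.97)²) = √(0.19827 + 1797.27837) = 42.397 km
  W4: √((0.874·111.32)² + (0.025·92.97)²) = √(9466.06017 + 5.40214) = 97.321 km
  → nearest: W2 (3.791 km)
S at 32.887°N, 118.581°W:
  W1: √((-0.329·111.32)² + (-0.177·92.97)²) = √(1341.33789 + 270.78973) = 40.151 km
  W2: √((0.017·111.32)² + (-0.062·92.97)²) = √(3.58133 + 33.22531) = 6.067 km
  W3: √((0.041·111.32)² + (-0.551·92.97)²) = √(20.83119 + 2624.15123) = 51.429 km
  W4: √((0.911·111.32)² + (-0.070·92.97)²) = √(10284.49921 + 42.35276) = 101.621 km
  → nearest: W2 (6.067 km)
T at 33.776°N, 119.135°W:
  W1: √((-1.218·111.32)² + (0.377·92.97)²) = √(18384.04066 + 1228.48077) = 140.045 km
  W2: √((-0.872·111.32)² + (0.492·92.97)²) = √(9422.78681 + 2092.26104) = 107.308 km
  W3: √((-0.848·111.32)² + (0.003·92.97)²) = √(8911.23917 + 0.07779) = 94.400 km
  W4: √((0.022·111.32)² + (0.484·92.97)²) = √(5.99780 + 2024.77321) = 45.064 km
  → nearest: W4 (45.064 km)

P→W2; Q→W4; R→W2; S→W2; T→W4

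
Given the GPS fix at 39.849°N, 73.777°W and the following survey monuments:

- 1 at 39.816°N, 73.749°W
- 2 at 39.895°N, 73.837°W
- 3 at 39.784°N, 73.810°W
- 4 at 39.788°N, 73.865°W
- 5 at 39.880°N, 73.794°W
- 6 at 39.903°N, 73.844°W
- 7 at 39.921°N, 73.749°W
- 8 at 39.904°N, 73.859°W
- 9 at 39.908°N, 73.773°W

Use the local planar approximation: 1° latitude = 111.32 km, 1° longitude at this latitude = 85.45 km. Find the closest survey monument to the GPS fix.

Distances from 39.849°N, 73.777°W:
1: √((-0.033·111.32)² + (0.028·85.45)²) = √(13.49504 + 5.72453) = 4.384 km
2: √((0.046·111.32)² + (-0.060·85.45)²) = √(26.22177 + 26.28613) = 7.246 km
3: √((-0.065·111.32)² + (-0.033·85.45)²) = √(52.35680 + 7.95155) = 7.766 km
4: √((-0.061·111.32)² + (-0.088·85.45)²) = √(46.11116 + 56.54438) = 10.132 km
5: √((0.031·111.32)² + (-0.017·85.45)²) = √(11.90885 + 2.11019) = 3.744 km
6: √((0.054·111.32)² + (-0.067·85.45)²) = √(36.13549 + 32.77734) = 8.301 km
7: √((0.072·111.32)² + (0.028·85.45)²) = √(64.24087 + 5.72453) = 8.365 km
8: √((0.055·111.32)² + (-0.082·85.45)²) = √(37.48623 + 49.09665) = 9.305 km
9: √((0.059·111.32)² + (0.004·85.45)²) = √(43.13705 + 0.11683) = 6.577 km
Minimum: 5 at 3.744 km.

5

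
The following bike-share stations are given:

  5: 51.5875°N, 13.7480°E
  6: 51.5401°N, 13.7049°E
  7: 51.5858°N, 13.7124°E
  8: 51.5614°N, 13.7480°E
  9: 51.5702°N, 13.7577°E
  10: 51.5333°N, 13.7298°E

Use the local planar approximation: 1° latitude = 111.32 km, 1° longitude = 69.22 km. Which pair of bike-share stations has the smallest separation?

Pairwise distances:
5–6: 6.0616 km
5–7: 2.4715 km
5–8: 2.9055 km
5–9: 2.0395 km
5–10: 6.1637 km
6–7: 5.1137 km
6–8: 3.8109 km
6–9: 4.9583 km
6–10: 1.8825 km
7–8: 3.6675 km
7–9: 3.5844 km
7–10: 5.9671 km
8–9: 1.1876 km
8–10: 3.3722 km
9–10: 4.5390 km
Closest pair: 8–9 at 1.1876 km.

8 and 9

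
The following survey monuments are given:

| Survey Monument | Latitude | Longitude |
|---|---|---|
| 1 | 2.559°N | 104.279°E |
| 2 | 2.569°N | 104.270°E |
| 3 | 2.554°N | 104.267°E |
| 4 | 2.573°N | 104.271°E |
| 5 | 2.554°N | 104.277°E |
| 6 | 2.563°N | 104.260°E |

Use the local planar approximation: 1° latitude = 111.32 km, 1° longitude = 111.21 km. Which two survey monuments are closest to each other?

Pairwise distances:
1–2: √((0.010·111.32)² + (-0.009·111.21)²) = √(1.23921 + 1.00178) = 1.497 km
1–3: √((-0.005·111.32)² + (-0.012·111.21)²) = √(0.30980 + 1.78094) = 1.446 km
1–4: √((0.014·111.32)² + (-0.008·111.21)²) = √(2.42886 + 0.79153) = 1.795 km
1–5: √((-0.005·111.32)² + (-0.002·111.21)²) = √(0.30980 + 0.04947) = 0.599 km
1–6: √((0.004·111.32)² + (-0.019·111.21)²) = √(0.19827 + 4.46473) = 2.159 km
2–3: √((-0.015·111.32)² + (-0.003·111.21)²) = √(2.78823 + 0.11131) = 1.703 km
2–4: √((0.004·111.32)² + (0.001·111.21)²) = √(0.19827 + 0.01237) = 0.459 km
2–5: √((-0.015·111.32)² + (0.007·111.21)²) = √(2.78823 + 0.60602) = 1.842 km
2–6: √((-0.006·111.32)² + (-0.010·111.21)²) = √(0.44612 + 1.23677) = 1.297 km
3–4: √((0.019·111.32)² + (0.004·111.21)²) = √(4.47356 + 0.19788) = 2.161 km
3–5: √((0.000·111.32)² + (0.010·111.21)²) = √(0.00000 + 1.23677) = 1.112 km
3–6: √((0.009·111.32)² + (-0.007·111.21)²) = √(1.00376 + 0.60602) = 1.269 km
4–5: √((-0.019·111.32)² + (0.006·111.21)²) = √(4.47356 + 0.44524) = 2.218 km
4–6: √((-0.010·111.32)² + (-0.011·111.21)²) = √(1.23921 + 1.49649) = 1.654 km
5–6: √((0.009·111.32)² + (-0.017·111.21)²) = √(1.00376 + 3.57425) = 2.140 km
Closest pair: 2–4 at 0.459 km.

2 and 4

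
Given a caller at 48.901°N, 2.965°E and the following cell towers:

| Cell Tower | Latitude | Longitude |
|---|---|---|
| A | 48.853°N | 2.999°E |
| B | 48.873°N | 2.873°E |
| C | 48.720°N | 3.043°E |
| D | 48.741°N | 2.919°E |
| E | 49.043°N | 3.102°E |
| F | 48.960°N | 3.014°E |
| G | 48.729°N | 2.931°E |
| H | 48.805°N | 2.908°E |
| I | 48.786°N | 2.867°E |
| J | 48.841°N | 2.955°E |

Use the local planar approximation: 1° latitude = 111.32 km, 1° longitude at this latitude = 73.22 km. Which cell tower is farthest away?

C

Distances from 48.901°N, 2.965°E:
A: 5.895 km
B: 7.422 km
C: 20.943 km
D: 18.127 km
E: 18.722 km
F: 7.484 km
G: 19.308 km
H: 11.473 km
I: 14.676 km
J: 6.719 km
Maximum: C at 20.943 km.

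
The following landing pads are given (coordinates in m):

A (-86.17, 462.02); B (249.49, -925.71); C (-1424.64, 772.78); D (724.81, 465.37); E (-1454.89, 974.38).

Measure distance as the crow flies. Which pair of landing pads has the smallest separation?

C and E

Pairwise distances:
C–E: √((-30.25)² + (201.60)²) = √(915.0625 + 40642.5600) = 203.86 m
A–D: √((810.98)² + (3.35)²) = √(657688.5604 + 11.2225) = 810.99 m
A–C: √((-1338.47)² + (310.76)²) = √(1791501.9409 + 96571.7776) = 1374.07 m
A–B: √((335.66)² + (-1387.73)²) = √(112667.6356 + 1925794.5529) = 1427.75 m
A–E: √((-1368.72)² + (512.36)²) = √(1873394.4384 + 262512.7696) = 1461.47 m
B–D: √((475.32)² + (1391.08)²) = √(225929.1024 + 1935103.5664) = 1470.05 m
C–D: √((2149.45)² + (-307.41)²) = √(4620135.3025 + 94500.9081) = 2171.32 m
D–E: √((-2179.70)² + (509.01)²) = √(4751092.0900 + 259091.1801) = 2238.34 m
B–C: √((-1674.13)² + (1698.49)²) = √(2802711.2569 + 2884868.2801) = 2384.86 m
B–E: √((-1704.38)² + (1900.09)²) = √(2904911.1844 + 3610342.0081) = 2552.50 m
Closest pair: C–E at 203.86 m.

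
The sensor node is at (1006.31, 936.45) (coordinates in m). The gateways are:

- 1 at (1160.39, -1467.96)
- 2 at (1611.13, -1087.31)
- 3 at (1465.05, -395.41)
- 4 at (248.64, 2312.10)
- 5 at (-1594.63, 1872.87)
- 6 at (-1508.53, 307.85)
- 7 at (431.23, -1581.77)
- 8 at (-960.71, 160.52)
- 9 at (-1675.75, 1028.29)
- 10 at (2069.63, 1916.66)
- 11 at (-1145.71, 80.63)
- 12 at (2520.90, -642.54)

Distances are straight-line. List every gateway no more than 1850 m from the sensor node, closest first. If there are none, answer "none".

3, 10, 4

Distances from (1006.31, 936.45):
1: √((154.08)² + (-2404.41)²) = √(23740.6464 + 5781187.4481) = 2409.34 m
2: √((604.82)² + (-2023.76)²) = √(365807.2324 + 4095604.5376) = 2112.21 m
3: √((458.74)² + (-1331.86)²) = √(210442.3876 + 1773851.0596) = 1408.65 m
4: √((-757.67)² + (1375.65)²) = √(574063.8289 + 1892412.9225) = 1570.50 m
5: √((-2600.94)² + (936.42)²) = √(6764888.8836 + 876882.4164) = 2764.38 m
6: √((-2514.84)² + (-628.60)²) = √(6324420.2256 + 395137.9600) = 2592.21 m
7: √((-575.08)² + (-2518.22)²) = √(330717.0064 + 6341431.9684) = 2583.05 m
8: √((-1967.02)² + (-775.93)²) = √(3869167.6804 + 602067.3649) = 2114.53 m
9: √((-2682.06)² + (91.84)²) = √(7193445.8436 + 8434.5856) = 2683.63 m
10: √((1063.32)² + (980.21)²) = √(1130649.4224 + 960811.6441) = 1446.19 m
11: √((-2152.02)² + (-855.82)²) = √(4631190.0804 + 732427.8724) = 2315.95 m
12: √((1514.59)² + (-1578.99)²) = √(2293982.8681 + 2493209.4201) = 2187.97 m
Threshold 1850 m: 3 (1408.65 m), 10 (1446.19 m), 4 (1570.50 m) are within range.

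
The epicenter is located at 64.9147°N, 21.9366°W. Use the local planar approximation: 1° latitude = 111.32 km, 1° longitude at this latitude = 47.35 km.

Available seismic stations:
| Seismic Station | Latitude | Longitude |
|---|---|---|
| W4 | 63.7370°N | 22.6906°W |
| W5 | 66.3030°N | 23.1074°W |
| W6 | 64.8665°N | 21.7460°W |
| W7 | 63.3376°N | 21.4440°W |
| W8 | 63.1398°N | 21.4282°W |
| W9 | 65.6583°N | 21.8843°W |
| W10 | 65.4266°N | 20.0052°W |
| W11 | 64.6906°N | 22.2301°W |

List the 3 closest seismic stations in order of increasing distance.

W6, W11, W9

Distances from 64.9147°N, 21.9366°W:
W4: √((-1.1777·111.32)² + (-0.7540·47.35)²) = √(17187.620083 + 1274.625664) = 135.8758 km
W5: √((1.3883·111.32)² + (-1.1708·47.35)²) = √(23884.328879 + 3073.303101) = 164.1878 km
W6: √((-0.0482·111.32)² + (0.1906·47.35)²) = √(28.789921 + 81.449001) = 10.4995 km
W7: √((-1.5771·111.32)² + (0.4926·47.35)²) = √(30822.286912 + 544.037432) = 177.1054 km
W8: √((-1.7749·111.32)² + (0.5084·47.35)²) = √(39038.594562 + 579.496811) = 199.0429 km
W9: √((0.7436·111.32)² + (0.0523·47.35)²) = √(6852.123115 + 6.132582) = 82.8146 km
W10: √((0.5119·111.32)² + (1.9314·47.35)²) = √(3247.256946 + 8363.429894) = 107.7529 km
W11: √((-0.2241·111.32)² + (-0.2935·47.35)²) = √(622.343429 + 193.132863) = 28.5565 km
Sorted: W6 (10.4995 km) < W11 (28.5565 km) < W9 (82.8146 km) < W10 (107.7529 km) < W4 (135.8758 km) < …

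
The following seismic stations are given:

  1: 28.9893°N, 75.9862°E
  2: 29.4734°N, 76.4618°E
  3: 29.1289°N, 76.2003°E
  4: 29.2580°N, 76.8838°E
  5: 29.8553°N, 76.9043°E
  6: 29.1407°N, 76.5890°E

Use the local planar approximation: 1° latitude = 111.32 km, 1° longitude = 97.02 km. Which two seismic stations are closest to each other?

1 and 3

Pairwise distances:
1–2: 70.9456 km
1–3: 25.9418 km
1–4: 92.0789 km
1–5: 131.2545 km
1–6: 60.8637 km
2–3: 45.9823 km
2–4: 47.4473 km
2–5: 60.4191 km
2–6: 39.0381 km
3–4: 67.8526 km
3–5: 105.8488 km
3–6: 37.7345 km
4–5: 66.5212 km
4–6: 31.4413 km
5–6: 85.2283 km
Closest pair: 1–3 at 25.9418 km.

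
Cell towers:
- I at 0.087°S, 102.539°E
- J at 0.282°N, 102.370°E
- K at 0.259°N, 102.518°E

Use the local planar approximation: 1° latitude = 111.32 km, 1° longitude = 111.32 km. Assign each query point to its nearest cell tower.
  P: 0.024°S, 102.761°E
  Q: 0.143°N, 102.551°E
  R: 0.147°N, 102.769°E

P→I; Q→K; R→K

P at 0.024°S, 102.761°E:
  I: 25.689 km
  J: 55.271 km
  K: 41.524 km
  → nearest: I (25.689 km)
Q at 0.143°N, 102.551°E:
  I: 25.638 km
  J: 25.405 km
  K: 13.425 km
  → nearest: K (13.425 km)
R at 0.147°N, 102.769°E:
  I: 36.525 km
  J: 46.890 km
  K: 30.597 km
  → nearest: K (30.597 km)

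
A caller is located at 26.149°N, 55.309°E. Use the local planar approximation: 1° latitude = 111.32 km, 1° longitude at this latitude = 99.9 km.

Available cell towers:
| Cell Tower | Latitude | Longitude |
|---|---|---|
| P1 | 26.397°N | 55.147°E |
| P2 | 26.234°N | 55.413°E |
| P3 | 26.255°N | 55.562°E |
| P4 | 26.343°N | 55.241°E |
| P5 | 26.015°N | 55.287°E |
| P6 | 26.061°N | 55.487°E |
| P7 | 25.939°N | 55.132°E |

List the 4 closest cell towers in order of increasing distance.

P2, P5, P6, P4

Distances from 26.149°N, 55.309°E:
P1: 32.001 km
P2: 14.053 km
P3: 27.894 km
P4: 22.639 km
P5: 15.078 km
P6: 20.302 km
P7: 29.311 km
Sorted: P2 (14.053 km) < P5 (15.078 km) < P6 (20.302 km) < P4 (22.639 km) < P3 (27.894 km) < P7 (29.311 km) < …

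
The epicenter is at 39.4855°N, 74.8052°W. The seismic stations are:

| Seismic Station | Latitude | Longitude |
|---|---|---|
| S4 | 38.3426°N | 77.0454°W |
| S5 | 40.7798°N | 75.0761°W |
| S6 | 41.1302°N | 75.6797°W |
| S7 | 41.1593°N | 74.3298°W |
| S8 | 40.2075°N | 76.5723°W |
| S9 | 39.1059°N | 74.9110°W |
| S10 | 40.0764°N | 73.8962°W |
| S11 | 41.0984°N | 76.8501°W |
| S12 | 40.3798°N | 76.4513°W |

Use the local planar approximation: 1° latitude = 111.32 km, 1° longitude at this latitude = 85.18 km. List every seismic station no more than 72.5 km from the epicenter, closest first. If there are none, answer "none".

S9

Distances from 39.4855°N, 74.8052°W:
S4: √((-1.1429·111.32)² + (-2.2402·85.18)²) = √(16186.869327 + 36412.362467) = 229.3452 km
S5: √((1.2943·111.32)² + (-0.2709·85.18)²) = √(20759.471726 + 532.467716) = 145.9176 km
S6: √((1.6447·111.32)² + (-0.8745·85.18)²) = √(33521.217209 + 5548.746692) = 197.6612 km
S7: √((1.6738·111.32)² + (0.4754·85.18)²) = √(34717.905953 + 1639.810361) = 190.6770 km
S8: √((0.7220·111.32)² + (-1.7671·85.18)²) = √(6459.825559 + 22656.745444) = 170.6358 km
S9: √((-0.3796·111.32)² + (-0.1058·85.18)²) = √(1785.660134 + 81.216937) = 43.2074 km
S10: √((0.5909·111.32)² + (0.9090·85.18)²) = √(4326.875262 + 5995.191195) = 101.5976 km
S11: √((1.6129·111.32)² + (-2.0449·85.18)²) = √(32237.494359 + 30340.268607) = 250.1555 km
S12: √((0.8943·111.32)² + (-1.6461·85.18)²) = √(9910.894584 + 19660.189578) = 171.9624 km
Threshold 72.5 km: S9 (43.2074 km) is within range.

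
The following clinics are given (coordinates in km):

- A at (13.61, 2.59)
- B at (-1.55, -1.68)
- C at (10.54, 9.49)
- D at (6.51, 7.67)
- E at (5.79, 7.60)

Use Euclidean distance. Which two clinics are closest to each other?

Pairwise distances:
A–B: 15.75 km
A–C: 7.55 km
A–D: 8.73 km
A–E: 9.29 km
B–C: 16.46 km
B–D: 12.34 km
B–E: 11.83 km
C–D: 4.42 km
C–E: 5.11 km
D–E: 0.72 km
Closest pair: D–E at 0.72 km.

D and E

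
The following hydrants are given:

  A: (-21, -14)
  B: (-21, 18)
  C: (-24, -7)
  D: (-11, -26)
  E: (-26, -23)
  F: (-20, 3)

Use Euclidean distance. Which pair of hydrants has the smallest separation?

A and C

Pairwise distances:
A–B: 32.0
A–C: 7.6
A–D: 15.6
A–E: 10.3
A–F: 17.0
B–C: 25.2
B–D: 45.1
B–E: 41.3
B–F: 15.0
C–D: 23.0
C–E: 16.1
C–F: 10.8
D–E: 15.3
D–F: 30.4
E–F: 26.7
Closest pair: A–C at 7.6.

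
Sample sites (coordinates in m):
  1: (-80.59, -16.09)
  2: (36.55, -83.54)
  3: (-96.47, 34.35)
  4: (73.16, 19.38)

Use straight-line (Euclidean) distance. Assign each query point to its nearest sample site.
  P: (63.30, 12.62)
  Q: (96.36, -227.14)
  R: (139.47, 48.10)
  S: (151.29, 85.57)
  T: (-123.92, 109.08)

P at (63.30, 12.62):
  1: √((-143.89)² + (-28.71)²) = √(20704.3321 + 824.2641) = 146.73 m
  2: √((-26.75)² + (-96.16)²) = √(715.5625 + 9246.7456) = 99.81 m
  3: √((-159.77)² + (21.73)²) = √(25526.4529 + 472.1929) = 161.24 m
  4: √((9.86)² + (6.76)²) = √(97.2196 + 45.6976) = 11.95 m
  → nearest: 4 (11.95 m)
Q at (96.36, -227.14):
  1: √((-176.95)² + (211.05)²) = √(31311.3025 + 44542.1025) = 275.41 m
  2: √((-59.81)² + (143.60)²) = √(3577.2361 + 20620.9600) = 155.56 m
  3: √((-192.83)² + (261.49)²) = √(37183.4089 + 68377.0201) = 324.90 m
  4: √((-23.20)² + (246.52)²) = √(538.2400 + 60772.1104) = 247.61 m
  → nearest: 2 (155.56 m)
R at (139.47, 48.10):
  1: √((-220.06)² + (-64.19)²) = √(48426.4036 + 4120.3561) = 229.23 m
  2: √((-102.92)² + (-131.64)²) = √(10592.5264 + 17329.0896) = 167.10 m
  3: √((-235.94)² + (-13.75)²) = √(55667.6836 + 189.0625) = 236.34 m
  4: √((-66.31)² + (-28.72)²) = √(4397.0161 + 824.8384) = 72.26 m
  → nearest: 4 (72.26 m)
S at (151.29, 85.57):
  1: √((-231.88)² + (-101.66)²) = √(53768.3344 + 10334.7556) = 253.19 m
  2: √((-114.74)² + (-169.11)²) = √(13165.2676 + 28598.1921) = 204.36 m
  3: √((-247.76)² + (-51.22)²) = √(61385.0176 + 2623.4884) = 253.00 m
  4: √((-78.13)² + (-66.19)²) = √(6104.2969 + 4381.1161) = 102.40 m
  → nearest: 4 (102.40 m)
T at (-123.92, 109.08):
  1: √((43.33)² + (-125.17)²) = √(1877.4889 + 15667.5289) = 132.46 m
  2: √((160.47)² + (-192.62)²) = √(25750.6209 + 37102.4644) = 250.71 m
  3: √((27.45)² + (-74.73)²) = √(753.5025 + 5584.5729) = 79.61 m
  4: √((197.08)² + (-89.70)²) = √(38840.5264 + 8046.0900) = 216.53 m
  → nearest: 3 (79.61 m)

P→4; Q→2; R→4; S→4; T→3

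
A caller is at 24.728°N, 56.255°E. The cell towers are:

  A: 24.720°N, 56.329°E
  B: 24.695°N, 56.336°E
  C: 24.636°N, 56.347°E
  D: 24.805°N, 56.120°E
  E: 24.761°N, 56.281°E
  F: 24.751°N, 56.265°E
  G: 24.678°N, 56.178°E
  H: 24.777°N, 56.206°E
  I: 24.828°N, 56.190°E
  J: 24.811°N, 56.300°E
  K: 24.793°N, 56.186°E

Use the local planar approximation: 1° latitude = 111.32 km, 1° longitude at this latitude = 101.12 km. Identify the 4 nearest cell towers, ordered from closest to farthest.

Distances from 24.728°N, 56.255°E:
A: 7.536 km
B: 8.977 km
C: 13.836 km
D: 16.119 km
E: 4.517 km
F: 2.753 km
G: 9.571 km
H: 7.369 km
I: 12.928 km
J: 10.299 km
K: 10.052 km
Sorted: F (2.753 km) < E (4.517 km) < H (7.369 km) < A (7.536 km) < B (8.977 km) < G (9.571 km) < …

F, E, H, A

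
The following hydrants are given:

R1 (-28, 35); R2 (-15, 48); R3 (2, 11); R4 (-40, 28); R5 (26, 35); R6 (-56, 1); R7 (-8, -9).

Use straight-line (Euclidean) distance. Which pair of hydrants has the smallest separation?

R1 and R4

Pairwise distances:
R1–R2: 18.4
R1–R3: 38.4
R1–R4: 13.9
R1–R5: 54.0
R1–R6: 44.0
R1–R7: 48.3
R2–R3: 40.7
R2–R4: 32.0
R2–R5: 43.0
R2–R6: 62.4
R2–R7: 57.4
R3–R4: 45.3
R3–R5: 33.9
R3–R6: 58.9
R3–R7: 22.4
R4–R5: 66.4
R4–R6: 31.4
R4–R7: 48.9
R5–R6: 88.8
R5–R7: 55.6
R6–R7: 49.0
Closest pair: R1–R4 at 13.9.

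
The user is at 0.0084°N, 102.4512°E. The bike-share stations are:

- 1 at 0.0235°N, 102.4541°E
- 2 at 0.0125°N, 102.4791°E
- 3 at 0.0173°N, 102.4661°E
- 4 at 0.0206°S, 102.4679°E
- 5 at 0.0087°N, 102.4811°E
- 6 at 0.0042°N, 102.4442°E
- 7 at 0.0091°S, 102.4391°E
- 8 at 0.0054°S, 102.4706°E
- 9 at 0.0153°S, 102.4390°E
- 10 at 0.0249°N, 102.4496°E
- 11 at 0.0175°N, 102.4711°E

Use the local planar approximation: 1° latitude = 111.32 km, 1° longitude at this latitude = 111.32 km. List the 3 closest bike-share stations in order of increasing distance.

Distances from 0.0084°N, 102.4512°E:
1: 1.7117 km
2: 3.1392 km
3: 1.9320 km
4: 3.7253 km
5: 3.3286 km
6: 0.9087 km
7: 2.3684 km
8: 2.6503 km
9: 2.9673 km
10: 1.8454 km
11: 2.4359 km
Sorted: 6 (0.9087 km) < 1 (1.7117 km) < 10 (1.8454 km) < 3 (1.9320 km) < 7 (2.3684 km) < …

6, 1, 10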